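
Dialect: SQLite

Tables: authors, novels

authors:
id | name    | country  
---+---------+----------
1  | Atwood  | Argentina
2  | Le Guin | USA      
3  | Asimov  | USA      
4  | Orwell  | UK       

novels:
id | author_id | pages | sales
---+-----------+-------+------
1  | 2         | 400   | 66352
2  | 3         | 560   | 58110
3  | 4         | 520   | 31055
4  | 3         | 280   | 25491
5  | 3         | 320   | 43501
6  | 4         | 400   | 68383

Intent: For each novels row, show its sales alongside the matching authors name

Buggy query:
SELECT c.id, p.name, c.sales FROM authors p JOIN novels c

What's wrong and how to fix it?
Bug: JOIN with no ON clause produces a cartesian product; every novels row pairs with every authors row

Fix: Specify the join condition linking the foreign key to the parent id

Corrected query:
SELECT c.id, p.name, c.sales FROM authors p JOIN novels c ON c.author_id = p.id

Result:
id | name    | sales
---+---------+------
1  | Le Guin | 66352
2  | Asimov  | 58110
3  | Orwell  | 31055
4  | Asimov  | 25491
5  | Asimov  | 43501
6  | Orwell  | 68383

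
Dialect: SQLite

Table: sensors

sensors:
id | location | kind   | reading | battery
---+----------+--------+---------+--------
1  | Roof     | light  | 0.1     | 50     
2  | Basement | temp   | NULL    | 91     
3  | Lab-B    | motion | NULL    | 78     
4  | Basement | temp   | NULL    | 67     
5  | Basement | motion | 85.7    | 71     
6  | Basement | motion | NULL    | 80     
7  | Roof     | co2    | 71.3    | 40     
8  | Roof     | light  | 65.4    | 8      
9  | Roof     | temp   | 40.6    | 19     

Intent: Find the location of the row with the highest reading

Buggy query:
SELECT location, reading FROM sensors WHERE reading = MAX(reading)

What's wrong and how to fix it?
Bug: MAX(reading) is an aggregate and cannot be used directly in WHERE

Fix: Use a subquery: WHERE reading = (SELECT MAX(reading) FROM sensors)

Corrected query:
SELECT location, reading FROM sensors WHERE reading = (SELECT MAX(reading) FROM sensors)

Result:
location | reading
---------+--------
Basement | 85.7   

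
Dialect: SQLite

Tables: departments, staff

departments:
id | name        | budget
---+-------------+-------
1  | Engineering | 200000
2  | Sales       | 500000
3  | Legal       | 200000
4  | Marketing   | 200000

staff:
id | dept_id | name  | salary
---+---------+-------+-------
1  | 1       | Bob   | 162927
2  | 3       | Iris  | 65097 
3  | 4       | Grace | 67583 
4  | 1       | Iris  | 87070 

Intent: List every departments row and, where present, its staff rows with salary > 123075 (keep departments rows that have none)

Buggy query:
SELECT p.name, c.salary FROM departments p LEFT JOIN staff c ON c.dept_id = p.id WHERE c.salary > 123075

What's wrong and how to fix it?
Bug: A WHERE condition on the right-hand table after LEFT JOIN drops unmatched parents

Fix: Put 'c.salary > 123075' in the JOIN's ON clause instead of WHERE

Corrected query:
SELECT p.name, c.salary FROM departments p LEFT JOIN staff c ON c.dept_id = p.id AND c.salary > 123075

Result:
name        | salary
------------+-------
Engineering | 162927
Sales       | NULL  
Legal       | NULL  
Marketing   | NULL  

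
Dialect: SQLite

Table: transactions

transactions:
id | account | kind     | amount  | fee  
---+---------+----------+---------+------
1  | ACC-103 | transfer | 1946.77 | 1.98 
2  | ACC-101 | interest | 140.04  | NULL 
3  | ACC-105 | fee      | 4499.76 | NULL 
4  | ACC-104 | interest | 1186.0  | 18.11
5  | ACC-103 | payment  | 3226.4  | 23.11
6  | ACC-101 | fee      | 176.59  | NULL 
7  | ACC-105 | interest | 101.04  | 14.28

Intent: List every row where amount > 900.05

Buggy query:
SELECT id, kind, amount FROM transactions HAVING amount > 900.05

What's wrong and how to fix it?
Bug: HAVING filters the output of aggregation, but this query has no GROUP BY and no aggregate functions, so SQLite rejects it (HAVING clause on a non-aggregate query); the condition here is per row

Fix: Use WHERE for row-level filtering

Corrected query:
SELECT id, kind, amount FROM transactions WHERE amount > 900.05

Result:
id | kind     | amount 
---+----------+--------
1  | transfer | 1946.77
3  | fee      | 4499.76
4  | interest | 1186   
5  | payment  | 3226.4 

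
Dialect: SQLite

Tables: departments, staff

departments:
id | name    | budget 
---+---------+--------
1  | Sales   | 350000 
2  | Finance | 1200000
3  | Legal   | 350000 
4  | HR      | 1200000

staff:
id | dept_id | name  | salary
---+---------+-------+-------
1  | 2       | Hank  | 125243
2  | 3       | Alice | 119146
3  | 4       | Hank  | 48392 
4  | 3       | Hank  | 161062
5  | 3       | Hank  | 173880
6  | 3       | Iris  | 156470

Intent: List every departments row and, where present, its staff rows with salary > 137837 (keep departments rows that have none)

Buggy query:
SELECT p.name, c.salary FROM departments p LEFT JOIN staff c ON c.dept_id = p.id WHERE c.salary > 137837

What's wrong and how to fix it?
Bug: Filtering c.salary in WHERE discards the NULL rows produced by LEFT JOIN, turning it into an inner join

Fix: Move the right-table condition into the ON clause so unmatched parents are kept

Corrected query:
SELECT p.name, c.salary FROM departments p LEFT JOIN staff c ON c.dept_id = p.id AND c.salary > 137837

Result:
name    | salary
--------+-------
Sales   | NULL  
Finance | NULL  
Legal   | 156470
Legal   | 161062
Legal   | 173880
HR      | NULL  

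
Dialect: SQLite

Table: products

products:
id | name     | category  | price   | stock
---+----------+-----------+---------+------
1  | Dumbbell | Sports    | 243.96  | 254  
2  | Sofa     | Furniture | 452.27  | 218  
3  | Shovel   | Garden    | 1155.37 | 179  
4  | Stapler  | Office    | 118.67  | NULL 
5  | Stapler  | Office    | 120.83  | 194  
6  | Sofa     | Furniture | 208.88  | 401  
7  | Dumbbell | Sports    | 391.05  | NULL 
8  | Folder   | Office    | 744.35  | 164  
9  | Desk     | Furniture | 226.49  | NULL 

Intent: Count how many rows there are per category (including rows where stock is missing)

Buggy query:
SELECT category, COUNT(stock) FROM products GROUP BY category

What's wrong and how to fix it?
Bug: COUNT(stock) skips NULLs, so groups with missing stock are undercounted

Fix: Replace COUNT(stock) with COUNT(*)

Corrected query:
SELECT category, COUNT(*) FROM products GROUP BY category

Result:
category  | COUNT(*)
----------+---------
Furniture | 3       
Garden    | 1       
Office    | 3       
Sports    | 2       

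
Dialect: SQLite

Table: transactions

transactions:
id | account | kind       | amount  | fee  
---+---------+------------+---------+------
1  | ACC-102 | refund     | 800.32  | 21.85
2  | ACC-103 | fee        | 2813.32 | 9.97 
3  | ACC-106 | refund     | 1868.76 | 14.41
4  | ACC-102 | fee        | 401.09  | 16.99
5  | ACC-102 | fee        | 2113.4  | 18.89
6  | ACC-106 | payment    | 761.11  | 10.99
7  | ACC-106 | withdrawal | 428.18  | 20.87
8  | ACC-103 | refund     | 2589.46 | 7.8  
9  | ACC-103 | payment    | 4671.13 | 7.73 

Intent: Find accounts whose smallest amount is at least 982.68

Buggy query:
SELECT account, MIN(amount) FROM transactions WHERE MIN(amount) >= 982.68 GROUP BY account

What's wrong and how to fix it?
Bug: Aggregates like MIN are computed per group after WHERE runs

Fix: Use HAVING for the per-group MIN condition

Corrected query:
SELECT account, MIN(amount) FROM transactions GROUP BY account HAVING MIN(amount) >= 982.68

Result:
account | MIN(amount)
--------+------------
ACC-103 | 2589.46    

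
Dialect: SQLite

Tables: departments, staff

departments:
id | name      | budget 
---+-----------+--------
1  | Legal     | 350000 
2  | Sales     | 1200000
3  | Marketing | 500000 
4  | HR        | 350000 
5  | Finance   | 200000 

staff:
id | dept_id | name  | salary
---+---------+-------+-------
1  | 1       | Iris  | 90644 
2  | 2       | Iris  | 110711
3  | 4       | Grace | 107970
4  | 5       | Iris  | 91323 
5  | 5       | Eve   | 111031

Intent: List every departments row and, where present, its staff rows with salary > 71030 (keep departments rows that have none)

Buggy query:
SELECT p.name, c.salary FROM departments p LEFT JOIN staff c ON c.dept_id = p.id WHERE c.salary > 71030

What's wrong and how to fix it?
Bug: A WHERE condition on the right-hand table after LEFT JOIN drops unmatched parents

Fix: Put 'c.salary > 71030' in the JOIN's ON clause instead of WHERE

Corrected query:
SELECT p.name, c.salary FROM departments p LEFT JOIN staff c ON c.dept_id = p.id AND c.salary > 71030

Result:
name      | salary
----------+-------
Legal     | 90644 
Sales     | 110711
Marketing | NULL  
HR        | 107970
Finance   | 91323 
Finance   | 111031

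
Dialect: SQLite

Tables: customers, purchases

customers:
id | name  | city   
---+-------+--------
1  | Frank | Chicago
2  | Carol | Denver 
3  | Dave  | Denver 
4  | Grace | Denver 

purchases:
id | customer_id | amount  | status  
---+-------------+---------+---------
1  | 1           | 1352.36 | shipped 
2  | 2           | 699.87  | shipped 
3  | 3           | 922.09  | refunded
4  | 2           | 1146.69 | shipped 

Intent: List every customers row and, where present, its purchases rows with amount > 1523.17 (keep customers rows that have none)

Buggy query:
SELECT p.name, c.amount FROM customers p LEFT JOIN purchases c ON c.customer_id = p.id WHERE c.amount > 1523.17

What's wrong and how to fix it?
Bug: A WHERE condition on the right-hand table after LEFT JOIN drops unmatched parents

Fix: Put 'c.amount > 1523.17' in the JOIN's ON clause instead of WHERE

Corrected query:
SELECT p.name, c.amount FROM customers p LEFT JOIN purchases c ON c.customer_id = p.id AND c.amount > 1523.17

Result:
name  | amount
------+-------
Frank | NULL  
Carol | NULL  
Dave  | NULL  
Grace | NULL  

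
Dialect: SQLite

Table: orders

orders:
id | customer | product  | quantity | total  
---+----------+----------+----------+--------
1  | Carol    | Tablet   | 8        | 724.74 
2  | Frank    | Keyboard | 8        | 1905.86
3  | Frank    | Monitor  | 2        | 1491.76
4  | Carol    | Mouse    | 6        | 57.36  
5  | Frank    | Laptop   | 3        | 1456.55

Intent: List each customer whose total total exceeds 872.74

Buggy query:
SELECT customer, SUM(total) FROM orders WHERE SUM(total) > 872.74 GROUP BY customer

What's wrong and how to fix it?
Bug: WHERE runs before GROUP BY, so aggregates aren't available there

Fix: Move the aggregate condition to a HAVING clause

Corrected query:
SELECT customer, SUM(total) FROM orders GROUP BY customer HAVING SUM(total) > 872.74

Result:
customer | SUM(total)
---------+-----------
Frank    | 4854.17   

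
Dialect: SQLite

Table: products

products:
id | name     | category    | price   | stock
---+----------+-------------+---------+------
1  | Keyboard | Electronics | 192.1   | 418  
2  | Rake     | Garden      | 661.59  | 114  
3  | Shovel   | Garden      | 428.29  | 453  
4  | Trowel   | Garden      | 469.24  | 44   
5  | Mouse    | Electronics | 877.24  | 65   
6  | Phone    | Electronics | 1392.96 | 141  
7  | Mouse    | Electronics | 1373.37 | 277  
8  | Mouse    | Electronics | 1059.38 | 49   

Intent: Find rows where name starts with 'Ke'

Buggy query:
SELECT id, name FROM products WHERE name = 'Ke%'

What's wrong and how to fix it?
Bug: Wildcards only work with LIKE; '=' treats '%' as a literal character

Fix: Replace '=' with LIKE so 'Ke%' is treated as a pattern

Corrected query:
SELECT id, name FROM products WHERE name LIKE 'Ke%'

Result:
id | name    
---+---------
1  | Keyboard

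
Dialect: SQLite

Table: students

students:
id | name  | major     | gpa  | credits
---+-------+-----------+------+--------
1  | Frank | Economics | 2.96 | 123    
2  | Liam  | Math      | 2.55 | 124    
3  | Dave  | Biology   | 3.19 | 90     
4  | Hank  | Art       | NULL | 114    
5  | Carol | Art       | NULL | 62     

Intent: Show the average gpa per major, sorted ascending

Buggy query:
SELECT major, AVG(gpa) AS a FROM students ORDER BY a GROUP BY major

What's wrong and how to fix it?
Bug: GROUP BY must precede ORDER BY

Fix: Reorder: SELECT … FROM … GROUP BY … ORDER BY …

Corrected query:
SELECT major, AVG(gpa) AS a FROM students GROUP BY major ORDER BY a

Result:
major     | a   
----------+-----
Art       | NULL
Math      | 2.55
Economics | 2.96
Biology   | 3.19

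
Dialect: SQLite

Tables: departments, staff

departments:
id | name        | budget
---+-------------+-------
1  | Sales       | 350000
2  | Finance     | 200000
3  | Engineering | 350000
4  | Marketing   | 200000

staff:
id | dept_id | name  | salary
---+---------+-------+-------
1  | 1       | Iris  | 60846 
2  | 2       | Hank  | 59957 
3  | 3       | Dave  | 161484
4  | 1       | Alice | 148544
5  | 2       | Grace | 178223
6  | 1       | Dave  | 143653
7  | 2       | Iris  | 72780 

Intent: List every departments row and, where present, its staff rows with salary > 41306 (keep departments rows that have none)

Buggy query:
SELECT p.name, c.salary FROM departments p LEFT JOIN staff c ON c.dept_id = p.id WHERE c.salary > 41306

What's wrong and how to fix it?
Bug: A WHERE condition on the right-hand table after LEFT JOIN drops unmatched parents

Fix: Put 'c.salary > 41306' in the JOIN's ON clause instead of WHERE

Corrected query:
SELECT p.name, c.salary FROM departments p LEFT JOIN staff c ON c.dept_id = p.id AND c.salary > 41306

Result:
name        | salary
------------+-------
Sales       | 60846 
Sales       | 143653
Sales       | 148544
Finance     | 59957 
Finance     | 72780 
Finance     | 178223
Engineering | 161484
Marketing   | NULL  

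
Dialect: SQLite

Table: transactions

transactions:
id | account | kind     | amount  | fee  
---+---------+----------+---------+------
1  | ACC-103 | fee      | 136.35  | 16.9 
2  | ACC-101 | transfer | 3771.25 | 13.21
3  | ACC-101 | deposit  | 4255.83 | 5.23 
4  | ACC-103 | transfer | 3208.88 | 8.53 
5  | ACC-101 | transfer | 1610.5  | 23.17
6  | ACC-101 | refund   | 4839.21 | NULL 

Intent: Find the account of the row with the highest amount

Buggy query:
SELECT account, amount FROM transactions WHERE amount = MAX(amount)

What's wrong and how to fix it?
Bug: MAX(amount) is an aggregate and cannot be used directly in WHERE

Fix: Use a subquery: WHERE amount = (SELECT MAX(amount) FROM transactions)

Corrected query:
SELECT account, amount FROM transactions WHERE amount = (SELECT MAX(amount) FROM transactions)

Result:
account | amount 
--------+--------
ACC-101 | 4839.21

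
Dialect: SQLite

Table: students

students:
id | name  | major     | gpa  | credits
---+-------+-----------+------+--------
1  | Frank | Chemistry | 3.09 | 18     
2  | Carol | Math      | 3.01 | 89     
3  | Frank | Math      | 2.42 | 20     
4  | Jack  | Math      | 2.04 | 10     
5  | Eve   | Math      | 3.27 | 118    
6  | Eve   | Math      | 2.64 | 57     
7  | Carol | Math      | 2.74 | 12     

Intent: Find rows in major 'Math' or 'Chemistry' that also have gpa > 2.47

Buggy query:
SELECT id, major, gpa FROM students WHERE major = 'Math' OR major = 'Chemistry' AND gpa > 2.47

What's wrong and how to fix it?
Bug: Without parentheses, AND is evaluated before OR, so the gpa filter only applies to the 'Chemistry' branch

Fix: Add parentheses around the OR so the AND applies to both alternatives

Corrected query:
SELECT id, major, gpa FROM students WHERE (major = 'Math' OR major = 'Chemistry') AND gpa > 2.47

Result:
id | major     | gpa 
---+-----------+-----
1  | Chemistry | 3.09
2  | Math      | 3.01
5  | Math      | 3.27
6  | Math      | 2.64
7  | Math      | 2.74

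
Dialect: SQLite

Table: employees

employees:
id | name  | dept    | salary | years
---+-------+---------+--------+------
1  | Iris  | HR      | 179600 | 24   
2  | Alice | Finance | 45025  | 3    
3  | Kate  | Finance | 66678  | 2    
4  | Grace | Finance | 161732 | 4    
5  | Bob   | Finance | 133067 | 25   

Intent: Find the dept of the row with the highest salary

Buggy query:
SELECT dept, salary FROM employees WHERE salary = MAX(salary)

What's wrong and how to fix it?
Bug: WHERE is evaluated per row; an aggregate over the whole table isn't defined there

Fix: Use a subquery: WHERE salary = (SELECT MAX(salary) FROM employees)

Corrected query:
SELECT dept, salary FROM employees WHERE salary = (SELECT MAX(salary) FROM employees)

Result:
dept | salary
-----+-------
HR   | 179600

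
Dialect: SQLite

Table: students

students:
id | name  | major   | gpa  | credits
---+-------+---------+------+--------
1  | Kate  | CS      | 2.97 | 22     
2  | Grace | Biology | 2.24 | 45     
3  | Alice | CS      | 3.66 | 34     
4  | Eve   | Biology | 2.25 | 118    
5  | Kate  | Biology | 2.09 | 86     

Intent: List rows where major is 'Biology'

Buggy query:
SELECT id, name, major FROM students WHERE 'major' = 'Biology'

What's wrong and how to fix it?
Bug: Single quotes denote string literals in SQL; the column name is being compared as a constant string

Fix: Remove the quotes around the column name (or use double quotes for an identifier)

Corrected query:
SELECT id, name, major FROM students WHERE major = 'Biology'

Result:
id | name  | major  
---+-------+--------
2  | Grace | Biology
4  | Eve   | Biology
5  | Kate  | Biology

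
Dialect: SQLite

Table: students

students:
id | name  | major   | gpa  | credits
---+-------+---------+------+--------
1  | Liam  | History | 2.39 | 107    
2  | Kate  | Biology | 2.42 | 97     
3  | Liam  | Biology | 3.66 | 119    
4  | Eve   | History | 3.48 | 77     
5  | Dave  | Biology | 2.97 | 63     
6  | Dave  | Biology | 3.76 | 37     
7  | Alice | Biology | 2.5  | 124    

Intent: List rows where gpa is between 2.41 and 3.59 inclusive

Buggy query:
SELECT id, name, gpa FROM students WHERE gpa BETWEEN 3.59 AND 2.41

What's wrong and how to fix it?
Bug: BETWEEN expects the lower bound first; with 3.59 AND 2.41 the range is empty

Fix: Swap the bounds so the smaller value comes first

Corrected query:
SELECT id, name, gpa FROM students WHERE gpa BETWEEN 2.41 AND 3.59

Result:
id | name  | gpa 
---+-------+-----
2  | Kate  | 2.42
4  | Eve   | 3.48
5  | Dave  | 2.97
7  | Alice | 2.5 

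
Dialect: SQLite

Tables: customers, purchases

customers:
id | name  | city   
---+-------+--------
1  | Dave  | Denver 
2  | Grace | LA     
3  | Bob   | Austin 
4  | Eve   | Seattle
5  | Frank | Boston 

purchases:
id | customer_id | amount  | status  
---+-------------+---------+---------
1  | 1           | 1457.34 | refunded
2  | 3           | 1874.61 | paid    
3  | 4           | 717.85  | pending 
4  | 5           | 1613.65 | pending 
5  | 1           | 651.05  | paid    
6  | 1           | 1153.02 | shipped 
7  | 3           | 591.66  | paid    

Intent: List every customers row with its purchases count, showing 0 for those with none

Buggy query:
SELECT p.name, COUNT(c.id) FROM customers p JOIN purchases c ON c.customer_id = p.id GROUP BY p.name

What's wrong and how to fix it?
Bug: INNER JOIN drops customers rows that have no matching purchases rows

Fix: Switch to LEFT JOIN to retain unmatched parent rows

Corrected query:
SELECT p.name, COUNT(c.id) FROM customers p LEFT JOIN purchases c ON c.customer_id = p.id GROUP BY p.name

Result:
name  | COUNT(c.id)
------+------------
Bob   | 2          
Dave  | 3          
Eve   | 1          
Frank | 1          
Grace | 0          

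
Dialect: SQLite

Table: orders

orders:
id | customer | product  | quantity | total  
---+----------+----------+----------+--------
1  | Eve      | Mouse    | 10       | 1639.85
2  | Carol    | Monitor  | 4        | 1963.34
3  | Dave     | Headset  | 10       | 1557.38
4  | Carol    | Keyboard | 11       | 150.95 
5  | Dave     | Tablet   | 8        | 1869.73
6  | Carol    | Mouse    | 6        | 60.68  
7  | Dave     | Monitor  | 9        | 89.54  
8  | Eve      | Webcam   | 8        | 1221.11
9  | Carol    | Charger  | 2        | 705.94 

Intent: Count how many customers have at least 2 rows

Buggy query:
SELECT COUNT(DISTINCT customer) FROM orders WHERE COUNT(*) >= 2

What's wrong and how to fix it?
Bug: WHERE filters individual rows, not groups, so a group-level COUNT is invalid there

Fix: Use a subquery that GROUPs and filters with HAVING, then count its rows

Corrected query:
SELECT COUNT(*) FROM (SELECT customer FROM orders GROUP BY customer HAVING COUNT(*) >= 2)

Result:
COUNT(*)
--------
3       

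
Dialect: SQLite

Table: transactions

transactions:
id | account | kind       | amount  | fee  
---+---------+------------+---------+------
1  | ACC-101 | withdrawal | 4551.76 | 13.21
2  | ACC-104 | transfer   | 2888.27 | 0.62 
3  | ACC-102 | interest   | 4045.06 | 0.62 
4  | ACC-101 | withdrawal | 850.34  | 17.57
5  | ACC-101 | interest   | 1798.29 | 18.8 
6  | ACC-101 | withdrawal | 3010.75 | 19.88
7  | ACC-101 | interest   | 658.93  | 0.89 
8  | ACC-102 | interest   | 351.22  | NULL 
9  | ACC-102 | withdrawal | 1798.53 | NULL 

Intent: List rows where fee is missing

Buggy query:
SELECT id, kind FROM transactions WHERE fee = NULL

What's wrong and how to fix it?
Bug: Comparing to NULL with '=' never matches; NULL = NULL is unknown, not true

Fix: Use IS NULL to test for NULL

Corrected query:
SELECT id, kind FROM transactions WHERE fee IS NULL

Result:
id | kind      
---+-----------
8  | interest  
9  | withdrawal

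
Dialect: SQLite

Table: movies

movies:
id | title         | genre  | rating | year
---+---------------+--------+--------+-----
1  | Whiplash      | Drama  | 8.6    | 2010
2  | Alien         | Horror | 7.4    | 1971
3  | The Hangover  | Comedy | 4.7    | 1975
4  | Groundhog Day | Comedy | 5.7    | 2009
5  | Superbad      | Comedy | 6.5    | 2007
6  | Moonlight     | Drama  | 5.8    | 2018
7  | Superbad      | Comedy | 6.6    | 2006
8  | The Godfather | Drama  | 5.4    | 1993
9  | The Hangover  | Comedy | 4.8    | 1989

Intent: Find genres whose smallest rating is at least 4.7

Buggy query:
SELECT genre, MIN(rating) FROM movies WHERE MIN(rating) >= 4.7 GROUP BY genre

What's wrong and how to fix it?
Bug: Aggregates like MIN are computed per group after WHERE runs

Fix: Use HAVING for the per-group MIN condition

Corrected query:
SELECT genre, MIN(rating) FROM movies GROUP BY genre HAVING MIN(rating) >= 4.7

Result:
genre  | MIN(rating)
-------+------------
Comedy | 4.7        
Drama  | 5.4        
Horror | 7.4        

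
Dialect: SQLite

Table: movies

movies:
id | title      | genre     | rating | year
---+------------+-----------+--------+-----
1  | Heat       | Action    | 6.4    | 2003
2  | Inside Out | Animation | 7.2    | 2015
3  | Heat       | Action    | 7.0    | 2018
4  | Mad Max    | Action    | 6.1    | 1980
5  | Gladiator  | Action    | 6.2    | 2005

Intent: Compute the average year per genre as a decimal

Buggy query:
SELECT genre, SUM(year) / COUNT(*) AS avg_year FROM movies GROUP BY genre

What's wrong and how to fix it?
Bug: SUM(year) and COUNT(*) are both integers; the division truncates the fractional part

Fix: Multiply by 1.0 (or CAST to REAL) to force floating-point division

Corrected query:
SELECT genre, SUM(year) * 1.0 / COUNT(*) AS avg_year FROM movies GROUP BY genre

Result:
genre     | avg_year
----------+---------
Action    | 2001.5  
Animation | 2015    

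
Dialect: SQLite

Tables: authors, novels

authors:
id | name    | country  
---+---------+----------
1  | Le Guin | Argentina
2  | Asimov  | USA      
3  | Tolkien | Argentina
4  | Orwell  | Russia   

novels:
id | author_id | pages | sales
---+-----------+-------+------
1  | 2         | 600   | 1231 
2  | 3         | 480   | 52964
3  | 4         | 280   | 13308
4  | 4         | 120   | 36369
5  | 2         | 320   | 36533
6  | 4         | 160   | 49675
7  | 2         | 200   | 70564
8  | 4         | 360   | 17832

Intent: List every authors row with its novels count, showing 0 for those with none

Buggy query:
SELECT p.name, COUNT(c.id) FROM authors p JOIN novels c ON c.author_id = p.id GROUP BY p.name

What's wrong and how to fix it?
Bug: An inner join excludes parents with zero children

Fix: Use LEFT JOIN so parents without children still appear (COUNT(c.id) gives 0)

Corrected query:
SELECT p.name, COUNT(c.id) FROM authors p LEFT JOIN novels c ON c.author_id = p.id GROUP BY p.name

Result:
name    | COUNT(c.id)
--------+------------
Asimov  | 3          
Le Guin | 0          
Orwell  | 4          
Tolkien | 1          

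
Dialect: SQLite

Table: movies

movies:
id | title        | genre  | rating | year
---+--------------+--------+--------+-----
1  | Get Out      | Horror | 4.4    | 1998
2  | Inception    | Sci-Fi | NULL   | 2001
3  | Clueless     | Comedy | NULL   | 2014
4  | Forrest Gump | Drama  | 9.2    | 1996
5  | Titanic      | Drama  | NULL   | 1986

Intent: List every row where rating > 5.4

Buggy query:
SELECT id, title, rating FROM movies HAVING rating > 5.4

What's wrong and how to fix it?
Bug: This is a non-aggregate query (no GROUP BY, no aggregates), so in SQLite the HAVING clause is invalid here; a row-level condition belongs in WHERE

Fix: Use WHERE for row-level filtering

Corrected query:
SELECT id, title, rating FROM movies WHERE rating > 5.4

Result:
id | title        | rating
---+--------------+-------
4  | Forrest Gump | 9.2   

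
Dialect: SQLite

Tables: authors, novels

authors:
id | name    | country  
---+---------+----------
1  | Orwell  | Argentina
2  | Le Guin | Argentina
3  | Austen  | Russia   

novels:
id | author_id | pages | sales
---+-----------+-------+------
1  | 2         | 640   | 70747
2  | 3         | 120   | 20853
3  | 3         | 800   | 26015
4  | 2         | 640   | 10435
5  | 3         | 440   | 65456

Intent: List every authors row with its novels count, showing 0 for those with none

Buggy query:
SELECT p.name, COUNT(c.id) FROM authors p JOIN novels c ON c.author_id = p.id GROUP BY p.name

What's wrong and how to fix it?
Bug: An inner join excludes parents with zero children

Fix: Use LEFT JOIN so parents without children still appear (COUNT(c.id) gives 0)

Corrected query:
SELECT p.name, COUNT(c.id) FROM authors p LEFT JOIN novels c ON c.author_id = p.id GROUP BY p.name

Result:
name    | COUNT(c.id)
--------+------------
Austen  | 3          
Le Guin | 2          
Orwell  | 0          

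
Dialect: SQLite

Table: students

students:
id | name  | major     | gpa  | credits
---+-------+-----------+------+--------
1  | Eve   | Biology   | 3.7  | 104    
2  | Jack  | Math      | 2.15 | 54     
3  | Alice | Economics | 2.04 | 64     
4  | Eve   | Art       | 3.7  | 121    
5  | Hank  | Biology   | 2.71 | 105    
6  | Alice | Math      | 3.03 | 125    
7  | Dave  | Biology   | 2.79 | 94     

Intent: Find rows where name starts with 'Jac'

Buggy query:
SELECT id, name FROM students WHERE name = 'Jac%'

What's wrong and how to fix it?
Bug: '=' compares the literal string including the % character; pattern matching needs LIKE

Fix: Replace '=' with LIKE so 'Jac%' is treated as a pattern

Corrected query:
SELECT id, name FROM students WHERE name LIKE 'Jac%'

Result:
id | name
---+-----
2  | Jack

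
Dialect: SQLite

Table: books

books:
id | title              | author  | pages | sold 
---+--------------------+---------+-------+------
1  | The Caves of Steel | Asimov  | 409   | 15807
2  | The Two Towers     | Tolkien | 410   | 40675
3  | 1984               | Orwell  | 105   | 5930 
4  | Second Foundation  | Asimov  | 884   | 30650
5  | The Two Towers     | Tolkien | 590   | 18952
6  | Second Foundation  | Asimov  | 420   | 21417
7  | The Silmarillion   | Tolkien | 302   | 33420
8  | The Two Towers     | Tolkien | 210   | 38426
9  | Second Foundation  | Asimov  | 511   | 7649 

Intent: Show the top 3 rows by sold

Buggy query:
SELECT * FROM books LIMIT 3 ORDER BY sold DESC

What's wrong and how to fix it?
Bug: ORDER BY cannot follow LIMIT; LIMIT is the final clause

Fix: Sort with ORDER BY, then apply LIMIT

Corrected query:
SELECT * FROM books ORDER BY sold DESC LIMIT 3

Result:
id | title            | author  | pages | sold 
---+------------------+---------+-------+------
2  | The Two Towers   | Tolkien | 410   | 40675
8  | The Two Towers   | Tolkien | 210   | 38426
7  | The Silmarillion | Tolkien | 302   | 33420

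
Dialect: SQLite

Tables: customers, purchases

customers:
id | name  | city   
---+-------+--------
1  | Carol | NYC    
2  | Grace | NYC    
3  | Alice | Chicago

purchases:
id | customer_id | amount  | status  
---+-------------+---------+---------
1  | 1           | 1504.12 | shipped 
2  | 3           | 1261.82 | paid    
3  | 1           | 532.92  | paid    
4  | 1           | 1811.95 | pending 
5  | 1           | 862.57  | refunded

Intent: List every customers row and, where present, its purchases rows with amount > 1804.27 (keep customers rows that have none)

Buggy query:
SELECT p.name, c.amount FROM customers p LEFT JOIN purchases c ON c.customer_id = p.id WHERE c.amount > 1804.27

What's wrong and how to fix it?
Bug: A WHERE condition on the right-hand table after LEFT JOIN drops unmatched parents

Fix: Move the right-table condition into the ON clause so unmatched parents are kept

Corrected query:
SELECT p.name, c.amount FROM customers p LEFT JOIN purchases c ON c.customer_id = p.id AND c.amount > 1804.27

Result:
name  | amount 
------+--------
Carol | 1811.95
Grace | NULL   
Alice | NULL   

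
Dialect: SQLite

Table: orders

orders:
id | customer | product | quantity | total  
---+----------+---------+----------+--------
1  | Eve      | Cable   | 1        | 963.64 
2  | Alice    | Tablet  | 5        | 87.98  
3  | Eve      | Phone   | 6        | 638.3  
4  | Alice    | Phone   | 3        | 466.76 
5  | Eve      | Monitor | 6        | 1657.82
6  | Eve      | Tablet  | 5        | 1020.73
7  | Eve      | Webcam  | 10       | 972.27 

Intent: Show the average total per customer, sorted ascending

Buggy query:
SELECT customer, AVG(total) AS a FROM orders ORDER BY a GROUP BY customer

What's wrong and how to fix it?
Bug: ORDER BY appears before GROUP BY; SQL clause order requires GROUP BY first

Fix: Reorder: SELECT … FROM … GROUP BY … ORDER BY …

Corrected query:
SELECT customer, AVG(total) AS a FROM orders GROUP BY customer ORDER BY a

Result:
customer | a       
---------+---------
Alice    | 277.37  
Eve      | 1050.552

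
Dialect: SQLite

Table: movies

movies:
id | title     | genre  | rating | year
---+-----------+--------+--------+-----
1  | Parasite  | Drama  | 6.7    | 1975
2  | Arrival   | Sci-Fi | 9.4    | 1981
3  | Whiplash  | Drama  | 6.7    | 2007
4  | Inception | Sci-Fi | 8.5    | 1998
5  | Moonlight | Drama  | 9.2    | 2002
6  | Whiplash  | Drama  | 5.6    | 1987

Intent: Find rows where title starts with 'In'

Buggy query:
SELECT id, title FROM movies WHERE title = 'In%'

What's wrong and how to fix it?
Bug: '=' compares the literal string including the % character; pattern matching needs LIKE

Fix: Replace '=' with LIKE so 'In%' is treated as a pattern

Corrected query:
SELECT id, title FROM movies WHERE title LIKE 'In%'

Result:
id | title    
---+----------
4  | Inception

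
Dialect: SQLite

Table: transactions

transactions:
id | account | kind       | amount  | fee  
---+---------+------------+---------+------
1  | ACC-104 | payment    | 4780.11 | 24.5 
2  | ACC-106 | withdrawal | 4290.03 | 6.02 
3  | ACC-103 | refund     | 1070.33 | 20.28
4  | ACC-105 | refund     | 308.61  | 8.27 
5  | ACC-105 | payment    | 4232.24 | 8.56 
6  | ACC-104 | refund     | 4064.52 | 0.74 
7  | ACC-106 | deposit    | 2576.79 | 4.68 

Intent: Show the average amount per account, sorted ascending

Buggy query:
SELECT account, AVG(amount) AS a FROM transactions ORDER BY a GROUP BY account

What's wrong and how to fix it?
Bug: GROUP BY must precede ORDER BY

Fix: Move ORDER BY to the end, after GROUP BY

Corrected query:
SELECT account, AVG(amount) AS a FROM transactions GROUP BY account ORDER BY a

Result:
account | a       
--------+---------
ACC-103 | 1070.33 
ACC-105 | 2270.425
ACC-106 | 3433.41 
ACC-104 | 4422.315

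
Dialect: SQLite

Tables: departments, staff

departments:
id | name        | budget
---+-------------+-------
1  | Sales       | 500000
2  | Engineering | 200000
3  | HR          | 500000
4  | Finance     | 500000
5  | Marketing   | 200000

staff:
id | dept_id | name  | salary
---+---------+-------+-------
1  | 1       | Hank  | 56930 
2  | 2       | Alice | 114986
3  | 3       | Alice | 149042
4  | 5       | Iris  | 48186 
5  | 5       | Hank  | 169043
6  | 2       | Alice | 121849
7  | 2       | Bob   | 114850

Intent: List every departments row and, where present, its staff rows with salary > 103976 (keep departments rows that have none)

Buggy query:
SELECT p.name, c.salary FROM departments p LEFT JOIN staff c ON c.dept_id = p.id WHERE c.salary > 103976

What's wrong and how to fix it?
Bug: A WHERE condition on the right-hand table after LEFT JOIN drops unmatched parents

Fix: Move the right-table condition into the ON clause so unmatched parents are kept

Corrected query:
SELECT p.name, c.salary FROM departments p LEFT JOIN staff c ON c.dept_id = p.id AND c.salary > 103976

Result:
name        | salary
------------+-------
Sales       | NULL  
Engineering | 114850
Engineering | 114986
Engineering | 121849
HR          | 149042
Finance     | NULL  
Marketing   | 169043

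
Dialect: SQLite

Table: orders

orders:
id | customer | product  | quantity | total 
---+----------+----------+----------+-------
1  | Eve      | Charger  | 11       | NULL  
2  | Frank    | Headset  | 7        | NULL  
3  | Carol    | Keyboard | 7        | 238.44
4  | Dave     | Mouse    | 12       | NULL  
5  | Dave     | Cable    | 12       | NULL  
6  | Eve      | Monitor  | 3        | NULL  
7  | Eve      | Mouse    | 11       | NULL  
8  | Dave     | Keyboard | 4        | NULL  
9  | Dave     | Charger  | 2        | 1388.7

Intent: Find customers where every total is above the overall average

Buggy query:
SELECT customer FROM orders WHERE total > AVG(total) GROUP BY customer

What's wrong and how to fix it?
Bug: AVG() is an aggregate; it can't sit directly in WHERE

Fix: Compute the overall average in a scalar subquery and compare each group's MIN against it in HAVING

Corrected query:
SELECT customer FROM orders GROUP BY customer HAVING MIN(total) > (SELECT AVG(total) FROM orders)

Result:
customer
--------
Dave    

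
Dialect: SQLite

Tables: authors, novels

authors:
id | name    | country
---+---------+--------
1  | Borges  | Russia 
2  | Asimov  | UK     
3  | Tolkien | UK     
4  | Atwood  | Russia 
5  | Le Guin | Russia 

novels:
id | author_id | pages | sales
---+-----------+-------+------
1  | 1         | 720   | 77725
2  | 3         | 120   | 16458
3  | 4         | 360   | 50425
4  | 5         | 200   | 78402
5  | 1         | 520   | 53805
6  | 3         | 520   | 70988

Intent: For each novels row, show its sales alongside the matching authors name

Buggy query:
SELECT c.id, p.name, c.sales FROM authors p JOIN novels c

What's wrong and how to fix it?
Bug: Missing join condition: each novels row is matched to all authors rows instead of just its own

Fix: Specify the join condition linking the foreign key to the parent id

Corrected query:
SELECT c.id, p.name, c.sales FROM authors p JOIN novels c ON c.author_id = p.id

Result:
id | name    | sales
---+---------+------
1  | Borges  | 77725
2  | Tolkien | 16458
3  | Atwood  | 50425
4  | Le Guin | 78402
5  | Borges  | 53805
6  | Tolkien | 70988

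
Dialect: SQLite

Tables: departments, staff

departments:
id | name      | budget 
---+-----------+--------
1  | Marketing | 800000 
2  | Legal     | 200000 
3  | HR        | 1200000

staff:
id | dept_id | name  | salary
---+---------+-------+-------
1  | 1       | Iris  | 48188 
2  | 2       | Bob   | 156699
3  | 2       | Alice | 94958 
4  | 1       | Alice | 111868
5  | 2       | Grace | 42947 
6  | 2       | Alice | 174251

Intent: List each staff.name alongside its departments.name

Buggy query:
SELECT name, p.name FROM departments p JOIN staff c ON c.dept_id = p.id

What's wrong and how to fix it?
Bug: Both tables have a 'name' column; the unqualified reference is ambiguous

Fix: Prefix ambiguous columns with the table alias

Corrected query:
SELECT c.name, p.name FROM departments p JOIN staff c ON c.dept_id = p.id

Result:
name  | name     
------+----------
Iris  | Marketing
Bob   | Legal    
Alice | Legal    
Alice | Marketing
Grace | Legal    
Alice | Legal    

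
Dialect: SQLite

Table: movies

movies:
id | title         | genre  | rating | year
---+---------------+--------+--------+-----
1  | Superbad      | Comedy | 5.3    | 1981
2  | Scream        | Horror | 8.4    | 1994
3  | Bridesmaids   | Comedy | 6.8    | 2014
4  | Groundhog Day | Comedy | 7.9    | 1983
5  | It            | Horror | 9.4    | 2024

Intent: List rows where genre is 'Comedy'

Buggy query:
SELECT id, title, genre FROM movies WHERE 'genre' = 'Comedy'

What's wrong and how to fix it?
Bug: Single quotes denote string literals in SQL; the column name is being compared as a constant string

Fix: Remove the quotes around the column name (or use double quotes for an identifier)

Corrected query:
SELECT id, title, genre FROM movies WHERE genre = 'Comedy'

Result:
id | title         | genre 
---+---------------+-------
1  | Superbad      | Comedy
3  | Bridesmaids   | Comedy
4  | Groundhog Day | Comedy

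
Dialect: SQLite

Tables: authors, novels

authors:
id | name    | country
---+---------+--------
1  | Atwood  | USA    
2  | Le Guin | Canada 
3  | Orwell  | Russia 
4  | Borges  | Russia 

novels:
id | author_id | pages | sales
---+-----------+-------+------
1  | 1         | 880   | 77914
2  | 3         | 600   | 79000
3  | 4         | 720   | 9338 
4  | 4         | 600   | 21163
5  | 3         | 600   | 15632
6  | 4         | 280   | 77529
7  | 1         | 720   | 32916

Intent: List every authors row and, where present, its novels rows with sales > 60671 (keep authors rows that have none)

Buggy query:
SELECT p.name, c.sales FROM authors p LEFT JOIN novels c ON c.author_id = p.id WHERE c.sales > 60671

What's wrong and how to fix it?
Bug: Filtering c.sales in WHERE discards the NULL rows produced by LEFT JOIN, turning it into an inner join

Fix: Move the right-table condition into the ON clause so unmatched parents are kept

Corrected query:
SELECT p.name, c.sales FROM authors p LEFT JOIN novels c ON c.author_id = p.id AND c.sales > 60671

Result:
name    | sales
--------+------
Atwood  | 77914
Le Guin | NULL 
Orwell  | 79000
Borges  | 77529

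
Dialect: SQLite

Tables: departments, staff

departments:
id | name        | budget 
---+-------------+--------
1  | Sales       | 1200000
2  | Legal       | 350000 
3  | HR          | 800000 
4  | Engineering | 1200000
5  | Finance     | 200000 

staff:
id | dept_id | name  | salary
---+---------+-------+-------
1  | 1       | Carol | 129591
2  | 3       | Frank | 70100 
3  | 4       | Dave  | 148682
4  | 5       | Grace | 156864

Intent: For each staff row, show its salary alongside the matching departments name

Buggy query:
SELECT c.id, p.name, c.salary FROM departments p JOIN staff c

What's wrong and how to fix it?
Bug: JOIN with no ON clause produces a cartesian product; every staff row pairs with every departments row

Fix: Add ON c.dept_id = p.id to the JOIN

Corrected query:
SELECT c.id, p.name, c.salary FROM departments p JOIN staff c ON c.dept_id = p.id

Result:
id | name        | salary
---+-------------+-------
1  | Sales       | 129591
2  | HR          | 70100 
3  | Engineering | 148682
4  | Finance     | 156864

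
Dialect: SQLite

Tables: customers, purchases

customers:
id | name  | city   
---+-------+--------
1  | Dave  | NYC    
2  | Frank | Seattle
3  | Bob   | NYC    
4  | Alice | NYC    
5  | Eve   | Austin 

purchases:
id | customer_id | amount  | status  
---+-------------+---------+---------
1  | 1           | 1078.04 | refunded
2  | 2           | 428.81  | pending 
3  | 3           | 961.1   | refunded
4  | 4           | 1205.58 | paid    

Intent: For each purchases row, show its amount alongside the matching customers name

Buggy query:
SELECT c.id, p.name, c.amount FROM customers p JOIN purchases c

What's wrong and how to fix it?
Bug: Missing join condition: each purchases row is matched to all customers rows instead of just its own

Fix: Specify the join condition linking the foreign key to the parent id

Corrected query:
SELECT c.id, p.name, c.amount FROM customers p JOIN purchases c ON c.customer_id = p.id

Result:
id | name  | amount 
---+-------+--------
1  | Dave  | 1078.04
2  | Frank | 428.81 
3  | Bob   | 961.1  
4  | Alice | 1205.58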